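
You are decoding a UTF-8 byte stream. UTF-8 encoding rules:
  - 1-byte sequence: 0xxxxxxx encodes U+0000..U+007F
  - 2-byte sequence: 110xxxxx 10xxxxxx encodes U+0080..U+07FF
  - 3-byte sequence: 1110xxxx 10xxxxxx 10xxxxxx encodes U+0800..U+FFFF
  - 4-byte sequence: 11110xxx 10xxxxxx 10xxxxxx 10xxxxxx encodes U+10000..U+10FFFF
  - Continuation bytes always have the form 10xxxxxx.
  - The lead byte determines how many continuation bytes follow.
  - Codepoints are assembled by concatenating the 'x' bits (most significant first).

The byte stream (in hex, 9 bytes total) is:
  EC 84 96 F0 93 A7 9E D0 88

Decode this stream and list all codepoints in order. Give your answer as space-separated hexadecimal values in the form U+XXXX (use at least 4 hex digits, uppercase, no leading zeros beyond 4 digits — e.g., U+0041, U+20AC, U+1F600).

Byte[0]=EC: 3-byte lead, need 2 cont bytes. acc=0xC
Byte[1]=84: continuation. acc=(acc<<6)|0x04=0x304
Byte[2]=96: continuation. acc=(acc<<6)|0x16=0xC116
Completed: cp=U+C116 (starts at byte 0)
Byte[3]=F0: 4-byte lead, need 3 cont bytes. acc=0x0
Byte[4]=93: continuation. acc=(acc<<6)|0x13=0x13
Byte[5]=A7: continuation. acc=(acc<<6)|0x27=0x4E7
Byte[6]=9E: continuation. acc=(acc<<6)|0x1E=0x139DE
Completed: cp=U+139DE (starts at byte 3)
Byte[7]=D0: 2-byte lead, need 1 cont bytes. acc=0x10
Byte[8]=88: continuation. acc=(acc<<6)|0x08=0x408
Completed: cp=U+0408 (starts at byte 7)

Answer: U+C116 U+139DE U+0408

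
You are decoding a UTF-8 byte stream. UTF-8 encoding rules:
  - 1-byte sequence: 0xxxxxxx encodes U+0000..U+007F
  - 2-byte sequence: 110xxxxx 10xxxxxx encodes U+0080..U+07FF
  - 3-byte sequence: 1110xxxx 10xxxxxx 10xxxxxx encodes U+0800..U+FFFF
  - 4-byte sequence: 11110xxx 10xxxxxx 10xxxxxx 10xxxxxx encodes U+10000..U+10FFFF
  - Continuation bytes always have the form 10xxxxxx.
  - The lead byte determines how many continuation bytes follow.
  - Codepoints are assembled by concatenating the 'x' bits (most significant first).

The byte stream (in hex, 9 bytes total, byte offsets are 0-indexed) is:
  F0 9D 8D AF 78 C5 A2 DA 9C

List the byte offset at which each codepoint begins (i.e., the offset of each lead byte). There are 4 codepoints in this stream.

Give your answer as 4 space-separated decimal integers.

Byte[0]=F0: 4-byte lead, need 3 cont bytes. acc=0x0
Byte[1]=9D: continuation. acc=(acc<<6)|0x1D=0x1D
Byte[2]=8D: continuation. acc=(acc<<6)|0x0D=0x74D
Byte[3]=AF: continuation. acc=(acc<<6)|0x2F=0x1D36F
Completed: cp=U+1D36F (starts at byte 0)
Byte[4]=78: 1-byte ASCII. cp=U+0078
Byte[5]=C5: 2-byte lead, need 1 cont bytes. acc=0x5
Byte[6]=A2: continuation. acc=(acc<<6)|0x22=0x162
Completed: cp=U+0162 (starts at byte 5)
Byte[7]=DA: 2-byte lead, need 1 cont bytes. acc=0x1A
Byte[8]=9C: continuation. acc=(acc<<6)|0x1C=0x69C
Completed: cp=U+069C (starts at byte 7)

Answer: 0 4 5 7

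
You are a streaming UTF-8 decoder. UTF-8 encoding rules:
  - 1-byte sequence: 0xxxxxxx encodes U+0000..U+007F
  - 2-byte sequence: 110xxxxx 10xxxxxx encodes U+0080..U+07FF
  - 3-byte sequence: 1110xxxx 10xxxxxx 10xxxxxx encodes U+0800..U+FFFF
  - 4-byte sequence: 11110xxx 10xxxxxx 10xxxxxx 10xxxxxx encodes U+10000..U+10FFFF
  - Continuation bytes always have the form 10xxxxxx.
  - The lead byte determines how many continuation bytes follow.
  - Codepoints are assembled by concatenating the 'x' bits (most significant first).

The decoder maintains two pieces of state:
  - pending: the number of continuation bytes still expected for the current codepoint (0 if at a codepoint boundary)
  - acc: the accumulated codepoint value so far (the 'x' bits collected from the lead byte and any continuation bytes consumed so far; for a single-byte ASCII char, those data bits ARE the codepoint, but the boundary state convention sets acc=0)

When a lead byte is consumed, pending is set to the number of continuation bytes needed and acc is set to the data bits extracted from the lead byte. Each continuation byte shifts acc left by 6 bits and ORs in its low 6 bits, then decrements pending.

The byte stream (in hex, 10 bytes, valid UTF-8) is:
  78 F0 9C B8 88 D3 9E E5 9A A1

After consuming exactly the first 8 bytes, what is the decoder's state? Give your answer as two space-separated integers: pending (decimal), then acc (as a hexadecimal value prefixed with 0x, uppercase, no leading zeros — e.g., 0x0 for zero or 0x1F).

Answer: 2 0x5

Derivation:
Byte[0]=78: 1-byte. pending=0, acc=0x0
Byte[1]=F0: 4-byte lead. pending=3, acc=0x0
Byte[2]=9C: continuation. acc=(acc<<6)|0x1C=0x1C, pending=2
Byte[3]=B8: continuation. acc=(acc<<6)|0x38=0x738, pending=1
Byte[4]=88: continuation. acc=(acc<<6)|0x08=0x1CE08, pending=0
Byte[5]=D3: 2-byte lead. pending=1, acc=0x13
Byte[6]=9E: continuation. acc=(acc<<6)|0x1E=0x4DE, pending=0
Byte[7]=E5: 3-byte lead. pending=2, acc=0x5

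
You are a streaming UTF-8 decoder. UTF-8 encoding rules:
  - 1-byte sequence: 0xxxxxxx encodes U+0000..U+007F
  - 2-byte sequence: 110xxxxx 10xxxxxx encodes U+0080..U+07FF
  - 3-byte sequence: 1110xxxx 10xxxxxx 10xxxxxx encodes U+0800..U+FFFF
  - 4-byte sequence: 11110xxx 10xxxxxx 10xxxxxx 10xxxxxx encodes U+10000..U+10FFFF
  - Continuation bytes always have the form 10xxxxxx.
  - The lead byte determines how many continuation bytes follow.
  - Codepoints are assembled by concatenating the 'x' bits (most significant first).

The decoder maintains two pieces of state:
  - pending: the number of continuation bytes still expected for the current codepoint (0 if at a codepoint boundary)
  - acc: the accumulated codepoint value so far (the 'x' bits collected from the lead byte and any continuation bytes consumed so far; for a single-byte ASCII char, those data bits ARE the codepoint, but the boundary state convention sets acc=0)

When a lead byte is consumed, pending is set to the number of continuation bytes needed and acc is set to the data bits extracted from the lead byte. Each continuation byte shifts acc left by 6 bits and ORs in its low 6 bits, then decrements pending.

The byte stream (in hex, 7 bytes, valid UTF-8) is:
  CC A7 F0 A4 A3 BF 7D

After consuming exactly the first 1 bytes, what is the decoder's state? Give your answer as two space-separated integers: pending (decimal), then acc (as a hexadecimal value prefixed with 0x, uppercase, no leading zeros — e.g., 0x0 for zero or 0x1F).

Byte[0]=CC: 2-byte lead. pending=1, acc=0xC

Answer: 1 0xC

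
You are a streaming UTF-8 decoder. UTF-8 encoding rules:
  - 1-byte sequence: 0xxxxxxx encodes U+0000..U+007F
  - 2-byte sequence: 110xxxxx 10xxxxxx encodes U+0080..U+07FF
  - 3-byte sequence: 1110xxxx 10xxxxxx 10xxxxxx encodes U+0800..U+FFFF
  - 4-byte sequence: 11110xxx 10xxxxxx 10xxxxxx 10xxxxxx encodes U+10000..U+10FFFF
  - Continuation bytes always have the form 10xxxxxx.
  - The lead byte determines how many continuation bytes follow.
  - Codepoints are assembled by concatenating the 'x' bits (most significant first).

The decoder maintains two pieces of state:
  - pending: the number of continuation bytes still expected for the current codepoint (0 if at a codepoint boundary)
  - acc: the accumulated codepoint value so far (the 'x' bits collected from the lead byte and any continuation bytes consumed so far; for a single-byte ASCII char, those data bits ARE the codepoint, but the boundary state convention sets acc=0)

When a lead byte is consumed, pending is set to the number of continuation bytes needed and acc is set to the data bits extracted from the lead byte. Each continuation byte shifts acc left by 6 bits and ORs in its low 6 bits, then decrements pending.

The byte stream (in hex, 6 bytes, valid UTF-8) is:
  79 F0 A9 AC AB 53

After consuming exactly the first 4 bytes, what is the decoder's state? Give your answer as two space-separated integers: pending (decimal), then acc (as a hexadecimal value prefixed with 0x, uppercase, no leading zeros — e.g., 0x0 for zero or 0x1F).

Byte[0]=79: 1-byte. pending=0, acc=0x0
Byte[1]=F0: 4-byte lead. pending=3, acc=0x0
Byte[2]=A9: continuation. acc=(acc<<6)|0x29=0x29, pending=2
Byte[3]=AC: continuation. acc=(acc<<6)|0x2C=0xA6C, pending=1

Answer: 1 0xA6C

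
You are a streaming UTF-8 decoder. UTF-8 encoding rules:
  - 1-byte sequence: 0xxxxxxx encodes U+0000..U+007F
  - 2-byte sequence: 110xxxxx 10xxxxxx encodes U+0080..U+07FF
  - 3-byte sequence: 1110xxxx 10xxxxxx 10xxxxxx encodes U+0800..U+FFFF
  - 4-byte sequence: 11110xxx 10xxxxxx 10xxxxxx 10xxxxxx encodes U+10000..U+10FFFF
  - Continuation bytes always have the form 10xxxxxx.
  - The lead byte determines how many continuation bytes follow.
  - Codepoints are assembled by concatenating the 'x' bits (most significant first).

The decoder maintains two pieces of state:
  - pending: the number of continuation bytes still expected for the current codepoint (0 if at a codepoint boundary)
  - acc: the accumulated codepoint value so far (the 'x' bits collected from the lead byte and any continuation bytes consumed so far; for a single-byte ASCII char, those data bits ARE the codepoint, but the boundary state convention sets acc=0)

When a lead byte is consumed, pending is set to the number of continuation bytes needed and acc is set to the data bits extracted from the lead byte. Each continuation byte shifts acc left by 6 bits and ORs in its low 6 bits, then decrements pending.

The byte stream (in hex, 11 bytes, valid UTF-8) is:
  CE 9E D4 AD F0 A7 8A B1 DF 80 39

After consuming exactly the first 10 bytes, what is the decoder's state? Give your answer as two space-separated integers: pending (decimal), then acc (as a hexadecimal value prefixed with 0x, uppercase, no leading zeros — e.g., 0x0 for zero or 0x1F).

Byte[0]=CE: 2-byte lead. pending=1, acc=0xE
Byte[1]=9E: continuation. acc=(acc<<6)|0x1E=0x39E, pending=0
Byte[2]=D4: 2-byte lead. pending=1, acc=0x14
Byte[3]=AD: continuation. acc=(acc<<6)|0x2D=0x52D, pending=0
Byte[4]=F0: 4-byte lead. pending=3, acc=0x0
Byte[5]=A7: continuation. acc=(acc<<6)|0x27=0x27, pending=2
Byte[6]=8A: continuation. acc=(acc<<6)|0x0A=0x9CA, pending=1
Byte[7]=B1: continuation. acc=(acc<<6)|0x31=0x272B1, pending=0
Byte[8]=DF: 2-byte lead. pending=1, acc=0x1F
Byte[9]=80: continuation. acc=(acc<<6)|0x00=0x7C0, pending=0

Answer: 0 0x7C0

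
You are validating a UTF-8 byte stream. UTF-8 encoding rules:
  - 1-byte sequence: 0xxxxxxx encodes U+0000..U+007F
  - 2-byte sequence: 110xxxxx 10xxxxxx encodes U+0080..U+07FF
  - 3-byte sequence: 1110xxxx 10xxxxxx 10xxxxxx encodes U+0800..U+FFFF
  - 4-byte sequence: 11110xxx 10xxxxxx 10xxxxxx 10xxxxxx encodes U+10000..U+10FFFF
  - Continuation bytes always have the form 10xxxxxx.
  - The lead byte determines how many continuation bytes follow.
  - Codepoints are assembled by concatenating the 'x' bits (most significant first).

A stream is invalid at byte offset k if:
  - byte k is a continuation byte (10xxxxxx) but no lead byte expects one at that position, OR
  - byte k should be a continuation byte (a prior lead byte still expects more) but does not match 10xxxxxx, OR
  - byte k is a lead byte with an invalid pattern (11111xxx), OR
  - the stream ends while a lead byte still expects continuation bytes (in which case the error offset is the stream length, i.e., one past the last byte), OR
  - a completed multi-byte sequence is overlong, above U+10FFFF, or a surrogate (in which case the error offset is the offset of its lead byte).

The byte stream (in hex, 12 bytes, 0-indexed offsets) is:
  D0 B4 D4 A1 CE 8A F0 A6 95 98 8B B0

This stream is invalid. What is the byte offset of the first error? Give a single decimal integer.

Answer: 10

Derivation:
Byte[0]=D0: 2-byte lead, need 1 cont bytes. acc=0x10
Byte[1]=B4: continuation. acc=(acc<<6)|0x34=0x434
Completed: cp=U+0434 (starts at byte 0)
Byte[2]=D4: 2-byte lead, need 1 cont bytes. acc=0x14
Byte[3]=A1: continuation. acc=(acc<<6)|0x21=0x521
Completed: cp=U+0521 (starts at byte 2)
Byte[4]=CE: 2-byte lead, need 1 cont bytes. acc=0xE
Byte[5]=8A: continuation. acc=(acc<<6)|0x0A=0x38A
Completed: cp=U+038A (starts at byte 4)
Byte[6]=F0: 4-byte lead, need 3 cont bytes. acc=0x0
Byte[7]=A6: continuation. acc=(acc<<6)|0x26=0x26
Byte[8]=95: continuation. acc=(acc<<6)|0x15=0x995
Byte[9]=98: continuation. acc=(acc<<6)|0x18=0x26558
Completed: cp=U+26558 (starts at byte 6)
Byte[10]=8B: INVALID lead byte (not 0xxx/110x/1110/11110)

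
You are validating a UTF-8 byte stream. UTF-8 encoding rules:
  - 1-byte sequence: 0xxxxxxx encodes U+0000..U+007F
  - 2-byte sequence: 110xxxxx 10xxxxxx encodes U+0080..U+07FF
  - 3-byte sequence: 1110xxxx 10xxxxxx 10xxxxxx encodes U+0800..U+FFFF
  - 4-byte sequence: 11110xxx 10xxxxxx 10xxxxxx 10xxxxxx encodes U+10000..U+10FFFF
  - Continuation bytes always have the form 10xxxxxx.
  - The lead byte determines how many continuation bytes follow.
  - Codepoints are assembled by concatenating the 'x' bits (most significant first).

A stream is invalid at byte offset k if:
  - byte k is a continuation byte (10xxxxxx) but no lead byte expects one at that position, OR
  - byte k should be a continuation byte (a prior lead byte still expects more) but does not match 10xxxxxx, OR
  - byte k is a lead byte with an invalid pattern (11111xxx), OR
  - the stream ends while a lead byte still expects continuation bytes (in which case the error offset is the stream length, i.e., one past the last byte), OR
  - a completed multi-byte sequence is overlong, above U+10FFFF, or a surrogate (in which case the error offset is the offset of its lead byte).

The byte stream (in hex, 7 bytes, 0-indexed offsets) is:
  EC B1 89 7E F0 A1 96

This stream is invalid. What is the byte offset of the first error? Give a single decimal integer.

Byte[0]=EC: 3-byte lead, need 2 cont bytes. acc=0xC
Byte[1]=B1: continuation. acc=(acc<<6)|0x31=0x331
Byte[2]=89: continuation. acc=(acc<<6)|0x09=0xCC49
Completed: cp=U+CC49 (starts at byte 0)
Byte[3]=7E: 1-byte ASCII. cp=U+007E
Byte[4]=F0: 4-byte lead, need 3 cont bytes. acc=0x0
Byte[5]=A1: continuation. acc=(acc<<6)|0x21=0x21
Byte[6]=96: continuation. acc=(acc<<6)|0x16=0x856
Byte[7]: stream ended, expected continuation. INVALID

Answer: 7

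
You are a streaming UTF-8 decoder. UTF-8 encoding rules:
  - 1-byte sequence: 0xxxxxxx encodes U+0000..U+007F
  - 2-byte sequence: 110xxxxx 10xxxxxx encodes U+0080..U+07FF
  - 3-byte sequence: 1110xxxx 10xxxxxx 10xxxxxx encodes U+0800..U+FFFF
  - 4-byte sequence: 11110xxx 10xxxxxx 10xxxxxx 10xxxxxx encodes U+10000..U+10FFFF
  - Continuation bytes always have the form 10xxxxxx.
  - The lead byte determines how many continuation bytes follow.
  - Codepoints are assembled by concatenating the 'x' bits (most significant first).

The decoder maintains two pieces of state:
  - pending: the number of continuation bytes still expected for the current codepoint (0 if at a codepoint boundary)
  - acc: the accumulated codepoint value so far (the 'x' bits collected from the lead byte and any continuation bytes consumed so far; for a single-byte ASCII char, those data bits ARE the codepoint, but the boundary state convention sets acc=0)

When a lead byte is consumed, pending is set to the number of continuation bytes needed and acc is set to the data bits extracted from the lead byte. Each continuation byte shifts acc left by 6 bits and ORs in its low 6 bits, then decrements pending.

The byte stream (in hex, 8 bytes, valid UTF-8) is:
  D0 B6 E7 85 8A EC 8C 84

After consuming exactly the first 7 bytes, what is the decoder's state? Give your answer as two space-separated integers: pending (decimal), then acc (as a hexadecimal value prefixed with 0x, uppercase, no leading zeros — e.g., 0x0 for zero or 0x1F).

Byte[0]=D0: 2-byte lead. pending=1, acc=0x10
Byte[1]=B6: continuation. acc=(acc<<6)|0x36=0x436, pending=0
Byte[2]=E7: 3-byte lead. pending=2, acc=0x7
Byte[3]=85: continuation. acc=(acc<<6)|0x05=0x1C5, pending=1
Byte[4]=8A: continuation. acc=(acc<<6)|0x0A=0x714A, pending=0
Byte[5]=EC: 3-byte lead. pending=2, acc=0xC
Byte[6]=8C: continuation. acc=(acc<<6)|0x0C=0x30C, pending=1

Answer: 1 0x30C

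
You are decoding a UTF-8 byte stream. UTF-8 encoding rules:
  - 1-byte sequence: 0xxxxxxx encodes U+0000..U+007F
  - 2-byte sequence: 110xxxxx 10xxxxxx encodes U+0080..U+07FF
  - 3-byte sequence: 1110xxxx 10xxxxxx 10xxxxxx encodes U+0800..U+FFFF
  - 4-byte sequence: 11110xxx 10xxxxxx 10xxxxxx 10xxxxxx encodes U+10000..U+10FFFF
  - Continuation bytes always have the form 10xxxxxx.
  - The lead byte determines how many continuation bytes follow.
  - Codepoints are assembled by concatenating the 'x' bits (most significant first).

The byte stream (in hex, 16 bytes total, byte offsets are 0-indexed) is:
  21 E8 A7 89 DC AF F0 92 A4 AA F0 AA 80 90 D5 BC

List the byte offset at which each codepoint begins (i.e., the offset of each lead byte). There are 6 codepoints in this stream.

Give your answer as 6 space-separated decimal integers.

Answer: 0 1 4 6 10 14

Derivation:
Byte[0]=21: 1-byte ASCII. cp=U+0021
Byte[1]=E8: 3-byte lead, need 2 cont bytes. acc=0x8
Byte[2]=A7: continuation. acc=(acc<<6)|0x27=0x227
Byte[3]=89: continuation. acc=(acc<<6)|0x09=0x89C9
Completed: cp=U+89C9 (starts at byte 1)
Byte[4]=DC: 2-byte lead, need 1 cont bytes. acc=0x1C
Byte[5]=AF: continuation. acc=(acc<<6)|0x2F=0x72F
Completed: cp=U+072F (starts at byte 4)
Byte[6]=F0: 4-byte lead, need 3 cont bytes. acc=0x0
Byte[7]=92: continuation. acc=(acc<<6)|0x12=0x12
Byte[8]=A4: continuation. acc=(acc<<6)|0x24=0x4A4
Byte[9]=AA: continuation. acc=(acc<<6)|0x2A=0x1292A
Completed: cp=U+1292A (starts at byte 6)
Byte[10]=F0: 4-byte lead, need 3 cont bytes. acc=0x0
Byte[11]=AA: continuation. acc=(acc<<6)|0x2A=0x2A
Byte[12]=80: continuation. acc=(acc<<6)|0x00=0xA80
Byte[13]=90: continuation. acc=(acc<<6)|0x10=0x2A010
Completed: cp=U+2A010 (starts at byte 10)
Byte[14]=D5: 2-byte lead, need 1 cont bytes. acc=0x15
Byte[15]=BC: continuation. acc=(acc<<6)|0x3C=0x57C
Completed: cp=U+057C (starts at byte 14)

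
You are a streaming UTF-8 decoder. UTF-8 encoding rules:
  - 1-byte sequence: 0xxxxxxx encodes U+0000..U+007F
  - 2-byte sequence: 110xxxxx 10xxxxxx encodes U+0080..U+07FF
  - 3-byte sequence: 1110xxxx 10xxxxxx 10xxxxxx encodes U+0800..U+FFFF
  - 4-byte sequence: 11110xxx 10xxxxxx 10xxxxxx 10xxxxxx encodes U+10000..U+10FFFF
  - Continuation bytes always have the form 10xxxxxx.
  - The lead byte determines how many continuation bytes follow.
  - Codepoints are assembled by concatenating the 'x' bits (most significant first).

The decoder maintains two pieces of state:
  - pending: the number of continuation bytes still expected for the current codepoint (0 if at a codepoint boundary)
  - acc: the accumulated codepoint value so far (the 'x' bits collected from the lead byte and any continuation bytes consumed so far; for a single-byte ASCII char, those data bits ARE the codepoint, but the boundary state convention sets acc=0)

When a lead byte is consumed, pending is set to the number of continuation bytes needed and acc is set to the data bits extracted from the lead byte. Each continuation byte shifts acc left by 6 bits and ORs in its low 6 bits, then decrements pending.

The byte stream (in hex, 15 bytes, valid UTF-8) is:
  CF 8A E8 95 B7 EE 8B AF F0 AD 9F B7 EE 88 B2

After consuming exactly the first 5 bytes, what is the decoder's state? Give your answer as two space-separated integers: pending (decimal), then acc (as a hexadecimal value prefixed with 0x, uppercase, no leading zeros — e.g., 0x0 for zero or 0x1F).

Answer: 0 0x8577

Derivation:
Byte[0]=CF: 2-byte lead. pending=1, acc=0xF
Byte[1]=8A: continuation. acc=(acc<<6)|0x0A=0x3CA, pending=0
Byte[2]=E8: 3-byte lead. pending=2, acc=0x8
Byte[3]=95: continuation. acc=(acc<<6)|0x15=0x215, pending=1
Byte[4]=B7: continuation. acc=(acc<<6)|0x37=0x8577, pending=0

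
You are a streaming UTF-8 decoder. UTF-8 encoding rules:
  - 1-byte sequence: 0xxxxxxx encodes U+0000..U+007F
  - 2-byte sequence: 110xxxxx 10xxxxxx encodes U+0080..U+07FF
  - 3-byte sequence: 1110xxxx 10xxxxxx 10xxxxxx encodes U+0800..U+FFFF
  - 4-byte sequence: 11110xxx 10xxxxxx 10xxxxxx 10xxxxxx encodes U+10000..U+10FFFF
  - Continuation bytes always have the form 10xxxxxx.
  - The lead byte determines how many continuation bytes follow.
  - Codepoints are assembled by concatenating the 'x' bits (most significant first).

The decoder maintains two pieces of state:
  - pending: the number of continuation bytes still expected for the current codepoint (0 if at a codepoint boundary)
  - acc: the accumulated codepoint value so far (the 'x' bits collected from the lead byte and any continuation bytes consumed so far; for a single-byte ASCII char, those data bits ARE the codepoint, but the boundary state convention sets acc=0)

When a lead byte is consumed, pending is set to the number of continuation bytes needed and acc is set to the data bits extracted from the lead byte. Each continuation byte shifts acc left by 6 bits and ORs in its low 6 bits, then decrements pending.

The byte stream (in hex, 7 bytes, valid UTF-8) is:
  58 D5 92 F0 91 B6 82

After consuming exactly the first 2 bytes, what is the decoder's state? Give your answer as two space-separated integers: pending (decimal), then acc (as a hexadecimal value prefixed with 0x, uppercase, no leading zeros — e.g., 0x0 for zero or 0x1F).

Answer: 1 0x15

Derivation:
Byte[0]=58: 1-byte. pending=0, acc=0x0
Byte[1]=D5: 2-byte lead. pending=1, acc=0x15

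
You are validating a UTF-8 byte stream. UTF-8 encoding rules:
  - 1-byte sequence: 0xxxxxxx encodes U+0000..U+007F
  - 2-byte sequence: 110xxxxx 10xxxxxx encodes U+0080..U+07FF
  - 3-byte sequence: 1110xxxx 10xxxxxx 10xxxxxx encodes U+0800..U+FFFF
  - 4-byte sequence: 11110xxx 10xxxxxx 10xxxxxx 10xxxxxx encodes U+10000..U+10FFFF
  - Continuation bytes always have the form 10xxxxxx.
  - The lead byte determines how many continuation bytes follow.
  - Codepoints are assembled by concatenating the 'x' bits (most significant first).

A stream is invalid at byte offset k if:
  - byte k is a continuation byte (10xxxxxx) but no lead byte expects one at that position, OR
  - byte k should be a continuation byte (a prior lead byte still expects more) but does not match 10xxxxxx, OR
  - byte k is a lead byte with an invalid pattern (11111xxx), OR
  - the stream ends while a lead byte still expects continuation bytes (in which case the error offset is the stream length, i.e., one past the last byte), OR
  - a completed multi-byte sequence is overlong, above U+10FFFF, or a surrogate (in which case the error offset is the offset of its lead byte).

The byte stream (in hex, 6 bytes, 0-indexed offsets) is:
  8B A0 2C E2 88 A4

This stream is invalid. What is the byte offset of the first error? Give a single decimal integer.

Byte[0]=8B: INVALID lead byte (not 0xxx/110x/1110/11110)

Answer: 0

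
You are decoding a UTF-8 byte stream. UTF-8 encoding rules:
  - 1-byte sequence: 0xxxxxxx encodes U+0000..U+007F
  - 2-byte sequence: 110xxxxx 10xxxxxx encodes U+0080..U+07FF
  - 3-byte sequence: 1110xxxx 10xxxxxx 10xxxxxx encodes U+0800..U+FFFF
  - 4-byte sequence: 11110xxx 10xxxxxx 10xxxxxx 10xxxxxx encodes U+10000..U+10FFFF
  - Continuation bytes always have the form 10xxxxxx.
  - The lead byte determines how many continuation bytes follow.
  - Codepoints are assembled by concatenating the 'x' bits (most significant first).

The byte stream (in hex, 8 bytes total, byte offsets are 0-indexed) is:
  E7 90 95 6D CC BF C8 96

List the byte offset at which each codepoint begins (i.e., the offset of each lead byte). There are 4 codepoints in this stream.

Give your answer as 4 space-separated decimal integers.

Answer: 0 3 4 6

Derivation:
Byte[0]=E7: 3-byte lead, need 2 cont bytes. acc=0x7
Byte[1]=90: continuation. acc=(acc<<6)|0x10=0x1D0
Byte[2]=95: continuation. acc=(acc<<6)|0x15=0x7415
Completed: cp=U+7415 (starts at byte 0)
Byte[3]=6D: 1-byte ASCII. cp=U+006D
Byte[4]=CC: 2-byte lead, need 1 cont bytes. acc=0xC
Byte[5]=BF: continuation. acc=(acc<<6)|0x3F=0x33F
Completed: cp=U+033F (starts at byte 4)
Byte[6]=C8: 2-byte lead, need 1 cont bytes. acc=0x8
Byte[7]=96: continuation. acc=(acc<<6)|0x16=0x216
Completed: cp=U+0216 (starts at byte 6)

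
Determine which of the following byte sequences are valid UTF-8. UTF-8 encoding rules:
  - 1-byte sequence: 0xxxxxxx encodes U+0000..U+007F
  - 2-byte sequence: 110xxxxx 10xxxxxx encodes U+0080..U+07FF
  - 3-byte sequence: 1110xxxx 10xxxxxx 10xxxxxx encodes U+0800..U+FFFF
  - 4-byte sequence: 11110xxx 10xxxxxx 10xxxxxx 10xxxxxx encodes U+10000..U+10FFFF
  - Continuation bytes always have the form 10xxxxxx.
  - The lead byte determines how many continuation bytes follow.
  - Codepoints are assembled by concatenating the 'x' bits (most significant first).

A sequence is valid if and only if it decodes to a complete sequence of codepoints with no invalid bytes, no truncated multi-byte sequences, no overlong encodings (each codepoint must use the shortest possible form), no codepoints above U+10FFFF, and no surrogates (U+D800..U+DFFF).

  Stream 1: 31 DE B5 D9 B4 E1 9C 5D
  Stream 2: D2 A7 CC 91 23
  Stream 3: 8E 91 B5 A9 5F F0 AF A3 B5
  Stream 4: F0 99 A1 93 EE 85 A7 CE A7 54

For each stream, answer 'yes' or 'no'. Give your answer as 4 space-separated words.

Answer: no yes no yes

Derivation:
Stream 1: error at byte offset 7. INVALID
Stream 2: decodes cleanly. VALID
Stream 3: error at byte offset 0. INVALID
Stream 4: decodes cleanly. VALID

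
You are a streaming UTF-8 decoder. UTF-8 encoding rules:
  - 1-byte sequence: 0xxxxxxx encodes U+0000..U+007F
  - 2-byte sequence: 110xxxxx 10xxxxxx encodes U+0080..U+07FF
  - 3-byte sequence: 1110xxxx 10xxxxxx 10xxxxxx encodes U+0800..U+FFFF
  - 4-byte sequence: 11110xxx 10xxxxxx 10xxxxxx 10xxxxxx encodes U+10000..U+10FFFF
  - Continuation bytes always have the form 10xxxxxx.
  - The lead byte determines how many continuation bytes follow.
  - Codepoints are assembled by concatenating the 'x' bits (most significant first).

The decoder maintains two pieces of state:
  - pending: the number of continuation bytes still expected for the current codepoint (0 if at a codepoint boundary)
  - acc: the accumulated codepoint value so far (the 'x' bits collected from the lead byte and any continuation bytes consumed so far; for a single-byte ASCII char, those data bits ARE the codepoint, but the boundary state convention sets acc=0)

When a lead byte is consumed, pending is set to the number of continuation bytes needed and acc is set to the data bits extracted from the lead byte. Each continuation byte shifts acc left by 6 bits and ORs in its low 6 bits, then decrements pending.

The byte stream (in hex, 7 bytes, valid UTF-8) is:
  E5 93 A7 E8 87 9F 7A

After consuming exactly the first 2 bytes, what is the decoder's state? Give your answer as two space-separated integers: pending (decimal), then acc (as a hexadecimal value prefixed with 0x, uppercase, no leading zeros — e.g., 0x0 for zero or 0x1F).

Answer: 1 0x153

Derivation:
Byte[0]=E5: 3-byte lead. pending=2, acc=0x5
Byte[1]=93: continuation. acc=(acc<<6)|0x13=0x153, pending=1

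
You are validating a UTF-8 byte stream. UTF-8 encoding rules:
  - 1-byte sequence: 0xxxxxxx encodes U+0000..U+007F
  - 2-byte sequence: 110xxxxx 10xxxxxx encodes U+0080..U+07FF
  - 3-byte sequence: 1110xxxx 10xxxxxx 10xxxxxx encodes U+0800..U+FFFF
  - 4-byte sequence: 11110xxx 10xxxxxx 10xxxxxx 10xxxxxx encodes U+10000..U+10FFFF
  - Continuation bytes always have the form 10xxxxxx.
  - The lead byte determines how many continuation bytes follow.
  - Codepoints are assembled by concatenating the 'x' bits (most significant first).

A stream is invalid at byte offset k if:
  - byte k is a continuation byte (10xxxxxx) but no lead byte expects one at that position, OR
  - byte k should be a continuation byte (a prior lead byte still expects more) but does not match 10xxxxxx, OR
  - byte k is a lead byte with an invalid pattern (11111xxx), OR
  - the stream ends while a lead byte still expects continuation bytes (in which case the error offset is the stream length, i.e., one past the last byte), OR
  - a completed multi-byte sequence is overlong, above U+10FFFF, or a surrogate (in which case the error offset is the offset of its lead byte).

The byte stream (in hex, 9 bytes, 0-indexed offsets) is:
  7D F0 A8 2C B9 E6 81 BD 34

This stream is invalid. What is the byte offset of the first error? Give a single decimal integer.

Answer: 3

Derivation:
Byte[0]=7D: 1-byte ASCII. cp=U+007D
Byte[1]=F0: 4-byte lead, need 3 cont bytes. acc=0x0
Byte[2]=A8: continuation. acc=(acc<<6)|0x28=0x28
Byte[3]=2C: expected 10xxxxxx continuation. INVALID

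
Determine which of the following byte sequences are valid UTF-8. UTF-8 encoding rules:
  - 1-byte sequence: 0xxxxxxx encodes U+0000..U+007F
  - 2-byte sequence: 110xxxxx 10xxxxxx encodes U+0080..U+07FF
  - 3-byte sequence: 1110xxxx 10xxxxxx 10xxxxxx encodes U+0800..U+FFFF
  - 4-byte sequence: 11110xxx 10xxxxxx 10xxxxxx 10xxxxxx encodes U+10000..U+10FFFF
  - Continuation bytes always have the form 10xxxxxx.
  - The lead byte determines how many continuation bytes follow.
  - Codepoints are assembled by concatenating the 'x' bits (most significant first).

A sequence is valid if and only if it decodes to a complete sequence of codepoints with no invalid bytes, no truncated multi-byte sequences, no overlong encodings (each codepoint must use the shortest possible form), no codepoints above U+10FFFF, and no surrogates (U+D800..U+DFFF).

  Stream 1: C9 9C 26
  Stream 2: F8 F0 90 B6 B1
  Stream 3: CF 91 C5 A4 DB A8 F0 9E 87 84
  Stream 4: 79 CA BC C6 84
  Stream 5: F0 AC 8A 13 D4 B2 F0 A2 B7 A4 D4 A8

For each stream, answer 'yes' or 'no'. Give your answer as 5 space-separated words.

Answer: yes no yes yes no

Derivation:
Stream 1: decodes cleanly. VALID
Stream 2: error at byte offset 0. INVALID
Stream 3: decodes cleanly. VALID
Stream 4: decodes cleanly. VALID
Stream 5: error at byte offset 3. INVALID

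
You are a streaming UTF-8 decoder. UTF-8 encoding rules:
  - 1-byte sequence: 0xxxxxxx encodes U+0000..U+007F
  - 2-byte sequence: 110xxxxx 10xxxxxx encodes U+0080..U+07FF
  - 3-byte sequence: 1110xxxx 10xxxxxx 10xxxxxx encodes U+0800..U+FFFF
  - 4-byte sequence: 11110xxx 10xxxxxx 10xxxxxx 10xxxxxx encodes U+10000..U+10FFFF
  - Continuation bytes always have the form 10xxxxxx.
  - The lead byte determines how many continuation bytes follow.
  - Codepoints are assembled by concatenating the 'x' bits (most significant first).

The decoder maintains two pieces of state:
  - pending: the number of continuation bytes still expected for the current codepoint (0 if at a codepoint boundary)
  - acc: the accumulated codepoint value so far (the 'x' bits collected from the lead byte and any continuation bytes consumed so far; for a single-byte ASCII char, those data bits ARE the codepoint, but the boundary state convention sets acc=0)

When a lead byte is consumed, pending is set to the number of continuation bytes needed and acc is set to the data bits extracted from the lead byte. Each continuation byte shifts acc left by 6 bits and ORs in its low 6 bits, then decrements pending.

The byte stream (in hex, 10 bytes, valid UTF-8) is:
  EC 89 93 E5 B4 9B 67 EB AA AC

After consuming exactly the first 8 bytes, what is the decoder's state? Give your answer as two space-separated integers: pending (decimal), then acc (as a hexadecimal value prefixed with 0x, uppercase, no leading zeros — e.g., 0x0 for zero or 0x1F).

Answer: 2 0xB

Derivation:
Byte[0]=EC: 3-byte lead. pending=2, acc=0xC
Byte[1]=89: continuation. acc=(acc<<6)|0x09=0x309, pending=1
Byte[2]=93: continuation. acc=(acc<<6)|0x13=0xC253, pending=0
Byte[3]=E5: 3-byte lead. pending=2, acc=0x5
Byte[4]=B4: continuation. acc=(acc<<6)|0x34=0x174, pending=1
Byte[5]=9B: continuation. acc=(acc<<6)|0x1B=0x5D1B, pending=0
Byte[6]=67: 1-byte. pending=0, acc=0x0
Byte[7]=EB: 3-byte lead. pending=2, acc=0xB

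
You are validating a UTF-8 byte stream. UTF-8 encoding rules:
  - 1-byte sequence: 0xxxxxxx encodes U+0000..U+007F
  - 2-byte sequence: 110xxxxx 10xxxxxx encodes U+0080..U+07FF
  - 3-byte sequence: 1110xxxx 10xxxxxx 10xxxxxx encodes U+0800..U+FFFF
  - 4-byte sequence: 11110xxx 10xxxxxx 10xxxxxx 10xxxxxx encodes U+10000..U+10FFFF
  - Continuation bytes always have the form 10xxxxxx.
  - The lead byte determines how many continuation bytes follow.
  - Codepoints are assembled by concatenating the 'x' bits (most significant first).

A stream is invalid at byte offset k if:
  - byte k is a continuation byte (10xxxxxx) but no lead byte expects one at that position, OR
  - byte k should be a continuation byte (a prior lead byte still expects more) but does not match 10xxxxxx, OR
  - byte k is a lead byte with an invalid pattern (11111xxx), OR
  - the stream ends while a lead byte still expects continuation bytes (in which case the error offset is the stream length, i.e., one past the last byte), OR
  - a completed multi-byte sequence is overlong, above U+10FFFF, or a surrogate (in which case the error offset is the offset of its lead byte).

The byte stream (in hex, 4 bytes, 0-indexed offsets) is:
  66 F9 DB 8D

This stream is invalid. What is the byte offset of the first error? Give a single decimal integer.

Byte[0]=66: 1-byte ASCII. cp=U+0066
Byte[1]=F9: INVALID lead byte (not 0xxx/110x/1110/11110)

Answer: 1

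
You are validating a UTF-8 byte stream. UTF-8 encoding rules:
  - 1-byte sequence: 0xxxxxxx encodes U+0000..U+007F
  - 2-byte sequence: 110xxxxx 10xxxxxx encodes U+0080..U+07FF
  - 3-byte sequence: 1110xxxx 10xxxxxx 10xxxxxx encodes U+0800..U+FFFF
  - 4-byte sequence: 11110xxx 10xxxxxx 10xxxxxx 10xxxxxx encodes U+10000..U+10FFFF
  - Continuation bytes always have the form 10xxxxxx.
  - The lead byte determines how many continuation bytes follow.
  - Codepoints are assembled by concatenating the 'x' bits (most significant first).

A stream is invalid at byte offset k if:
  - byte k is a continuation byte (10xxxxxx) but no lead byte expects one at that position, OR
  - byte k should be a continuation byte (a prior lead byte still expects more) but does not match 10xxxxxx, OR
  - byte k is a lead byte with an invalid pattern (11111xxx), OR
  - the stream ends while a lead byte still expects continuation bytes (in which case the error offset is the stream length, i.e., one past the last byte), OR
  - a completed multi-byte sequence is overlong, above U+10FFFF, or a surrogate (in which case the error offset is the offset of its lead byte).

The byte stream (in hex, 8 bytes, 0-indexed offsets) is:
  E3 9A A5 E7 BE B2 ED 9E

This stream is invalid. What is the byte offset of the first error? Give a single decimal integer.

Answer: 8

Derivation:
Byte[0]=E3: 3-byte lead, need 2 cont bytes. acc=0x3
Byte[1]=9A: continuation. acc=(acc<<6)|0x1A=0xDA
Byte[2]=A5: continuation. acc=(acc<<6)|0x25=0x36A5
Completed: cp=U+36A5 (starts at byte 0)
Byte[3]=E7: 3-byte lead, need 2 cont bytes. acc=0x7
Byte[4]=BE: continuation. acc=(acc<<6)|0x3E=0x1FE
Byte[5]=B2: continuation. acc=(acc<<6)|0x32=0x7FB2
Completed: cp=U+7FB2 (starts at byte 3)
Byte[6]=ED: 3-byte lead, need 2 cont bytes. acc=0xD
Byte[7]=9E: continuation. acc=(acc<<6)|0x1E=0x35E
Byte[8]: stream ended, expected continuation. INVALID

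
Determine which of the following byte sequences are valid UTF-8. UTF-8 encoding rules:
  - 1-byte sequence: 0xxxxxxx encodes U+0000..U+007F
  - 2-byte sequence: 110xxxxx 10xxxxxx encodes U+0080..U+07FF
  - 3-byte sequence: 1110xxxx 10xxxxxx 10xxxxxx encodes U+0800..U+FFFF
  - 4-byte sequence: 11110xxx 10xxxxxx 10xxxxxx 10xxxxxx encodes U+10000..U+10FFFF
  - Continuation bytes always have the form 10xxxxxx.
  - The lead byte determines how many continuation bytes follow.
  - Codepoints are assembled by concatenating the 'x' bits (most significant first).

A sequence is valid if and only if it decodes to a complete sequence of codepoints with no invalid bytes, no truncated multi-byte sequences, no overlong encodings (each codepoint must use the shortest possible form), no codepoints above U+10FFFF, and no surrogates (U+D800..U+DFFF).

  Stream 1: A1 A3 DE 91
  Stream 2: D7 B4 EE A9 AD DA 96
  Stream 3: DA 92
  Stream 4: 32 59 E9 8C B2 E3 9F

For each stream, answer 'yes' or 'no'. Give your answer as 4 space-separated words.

Answer: no yes yes no

Derivation:
Stream 1: error at byte offset 0. INVALID
Stream 2: decodes cleanly. VALID
Stream 3: decodes cleanly. VALID
Stream 4: error at byte offset 7. INVALID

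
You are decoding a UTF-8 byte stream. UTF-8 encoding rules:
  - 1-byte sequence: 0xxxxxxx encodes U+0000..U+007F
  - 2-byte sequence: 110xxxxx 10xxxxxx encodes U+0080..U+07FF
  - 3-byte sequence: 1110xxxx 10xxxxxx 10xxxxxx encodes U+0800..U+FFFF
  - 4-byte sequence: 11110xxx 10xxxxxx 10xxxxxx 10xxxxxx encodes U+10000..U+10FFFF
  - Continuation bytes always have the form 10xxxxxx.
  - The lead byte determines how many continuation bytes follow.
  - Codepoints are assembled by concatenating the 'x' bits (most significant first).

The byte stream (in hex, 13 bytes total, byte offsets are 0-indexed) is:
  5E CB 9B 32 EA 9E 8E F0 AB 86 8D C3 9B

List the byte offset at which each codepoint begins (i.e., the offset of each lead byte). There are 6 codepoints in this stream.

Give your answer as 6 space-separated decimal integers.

Byte[0]=5E: 1-byte ASCII. cp=U+005E
Byte[1]=CB: 2-byte lead, need 1 cont bytes. acc=0xB
Byte[2]=9B: continuation. acc=(acc<<6)|0x1B=0x2DB
Completed: cp=U+02DB (starts at byte 1)
Byte[3]=32: 1-byte ASCII. cp=U+0032
Byte[4]=EA: 3-byte lead, need 2 cont bytes. acc=0xA
Byte[5]=9E: continuation. acc=(acc<<6)|0x1E=0x29E
Byte[6]=8E: continuation. acc=(acc<<6)|0x0E=0xA78E
Completed: cp=U+A78E (starts at byte 4)
Byte[7]=F0: 4-byte lead, need 3 cont bytes. acc=0x0
Byte[8]=AB: continuation. acc=(acc<<6)|0x2B=0x2B
Byte[9]=86: continuation. acc=(acc<<6)|0x06=0xAC6
Byte[10]=8D: continuation. acc=(acc<<6)|0x0D=0x2B18D
Completed: cp=U+2B18D (starts at byte 7)
Byte[11]=C3: 2-byte lead, need 1 cont bytes. acc=0x3
Byte[12]=9B: continuation. acc=(acc<<6)|0x1B=0xDB
Completed: cp=U+00DB (starts at byte 11)

Answer: 0 1 3 4 7 11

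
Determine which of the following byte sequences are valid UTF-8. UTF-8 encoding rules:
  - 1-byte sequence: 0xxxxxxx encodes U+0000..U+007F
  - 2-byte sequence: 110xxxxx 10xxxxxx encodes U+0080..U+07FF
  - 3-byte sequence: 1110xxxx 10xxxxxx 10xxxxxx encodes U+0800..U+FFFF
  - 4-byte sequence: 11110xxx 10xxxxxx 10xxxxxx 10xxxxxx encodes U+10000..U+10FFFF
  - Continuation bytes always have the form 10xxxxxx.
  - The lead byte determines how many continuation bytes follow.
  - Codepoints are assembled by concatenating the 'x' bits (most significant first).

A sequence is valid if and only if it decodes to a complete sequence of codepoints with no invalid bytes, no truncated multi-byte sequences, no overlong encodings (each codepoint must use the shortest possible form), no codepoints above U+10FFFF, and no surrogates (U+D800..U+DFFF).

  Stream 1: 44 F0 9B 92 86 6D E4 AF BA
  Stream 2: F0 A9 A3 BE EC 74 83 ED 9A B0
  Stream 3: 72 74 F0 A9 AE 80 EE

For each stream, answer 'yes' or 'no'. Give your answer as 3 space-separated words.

Answer: yes no no

Derivation:
Stream 1: decodes cleanly. VALID
Stream 2: error at byte offset 5. INVALID
Stream 3: error at byte offset 7. INVALID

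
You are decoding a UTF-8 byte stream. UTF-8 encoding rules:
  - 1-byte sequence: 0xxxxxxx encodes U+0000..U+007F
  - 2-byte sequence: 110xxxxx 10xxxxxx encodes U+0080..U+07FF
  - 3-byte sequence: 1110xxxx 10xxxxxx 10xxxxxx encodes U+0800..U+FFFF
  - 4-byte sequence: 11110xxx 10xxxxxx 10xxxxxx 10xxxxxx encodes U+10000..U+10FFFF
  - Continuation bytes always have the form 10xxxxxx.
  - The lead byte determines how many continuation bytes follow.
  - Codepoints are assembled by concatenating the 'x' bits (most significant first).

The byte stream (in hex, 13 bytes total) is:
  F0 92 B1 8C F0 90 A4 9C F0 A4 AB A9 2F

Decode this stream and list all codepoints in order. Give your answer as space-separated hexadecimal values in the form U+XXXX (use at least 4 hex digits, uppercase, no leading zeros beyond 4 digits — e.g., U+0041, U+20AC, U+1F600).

Byte[0]=F0: 4-byte lead, need 3 cont bytes. acc=0x0
Byte[1]=92: continuation. acc=(acc<<6)|0x12=0x12
Byte[2]=B1: continuation. acc=(acc<<6)|0x31=0x4B1
Byte[3]=8C: continuation. acc=(acc<<6)|0x0C=0x12C4C
Completed: cp=U+12C4C (starts at byte 0)
Byte[4]=F0: 4-byte lead, need 3 cont bytes. acc=0x0
Byte[5]=90: continuation. acc=(acc<<6)|0x10=0x10
Byte[6]=A4: continuation. acc=(acc<<6)|0x24=0x424
Byte[7]=9C: continuation. acc=(acc<<6)|0x1C=0x1091C
Completed: cp=U+1091C (starts at byte 4)
Byte[8]=F0: 4-byte lead, need 3 cont bytes. acc=0x0
Byte[9]=A4: continuation. acc=(acc<<6)|0x24=0x24
Byte[10]=AB: continuation. acc=(acc<<6)|0x2B=0x92B
Byte[11]=A9: continuation. acc=(acc<<6)|0x29=0x24AE9
Completed: cp=U+24AE9 (starts at byte 8)
Byte[12]=2F: 1-byte ASCII. cp=U+002F

Answer: U+12C4C U+1091C U+24AE9 U+002F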